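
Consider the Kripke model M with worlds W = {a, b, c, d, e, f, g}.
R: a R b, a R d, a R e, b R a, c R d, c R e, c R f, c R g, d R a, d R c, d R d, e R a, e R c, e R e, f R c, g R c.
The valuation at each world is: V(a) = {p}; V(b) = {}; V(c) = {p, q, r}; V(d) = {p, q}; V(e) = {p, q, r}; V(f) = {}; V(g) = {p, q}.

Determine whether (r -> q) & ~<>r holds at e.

No

At e: r -> q is true, ~<>r is false, so (r -> q) & ~<>r is false.
  At e: <>r is true, so ~<>r is false.
    At e: <>r requires r at some successor in {a, c, e}.
      r holds at c, so <>r is true at e.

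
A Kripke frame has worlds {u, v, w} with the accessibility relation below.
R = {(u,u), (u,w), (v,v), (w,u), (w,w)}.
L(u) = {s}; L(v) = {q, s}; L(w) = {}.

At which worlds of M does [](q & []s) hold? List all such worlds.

v

Recall that []ψ holds at a world iff ψ holds at every accessible world, and <>ψ holds iff ψ holds at some accessible world.
Let φ = [](q & []s). Evaluate φ at each world:
  u (successors {u, w}): φ is false.
  v (successors {v}): φ is true.
  w (successors {u, w}): φ is false.
For instance, at v:
  At v: [](q & []s) requires q & []s at every successor {v}.
      At v: q is true, []s is true, so q & []s is true.
  So [](q & []s) is true at v.
Satisfying worlds: {v}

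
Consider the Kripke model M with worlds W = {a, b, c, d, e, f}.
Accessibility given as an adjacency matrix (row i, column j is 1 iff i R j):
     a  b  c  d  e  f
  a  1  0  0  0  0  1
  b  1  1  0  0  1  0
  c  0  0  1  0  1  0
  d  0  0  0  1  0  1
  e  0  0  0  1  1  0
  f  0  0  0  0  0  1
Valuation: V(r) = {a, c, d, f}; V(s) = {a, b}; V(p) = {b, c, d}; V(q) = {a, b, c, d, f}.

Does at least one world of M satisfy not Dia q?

Recall that Dia ψ holds at a world iff ψ holds at some accessible world.
Let φ = not Dia q. Evaluate φ at each world:
  a (successors {a, f}): φ is false.
  b (successors {a, b, e}): φ is false.
  c (successors {c, e}): φ is false.
  d (successors {d, f}): φ is false.
  e (successors {d, e}): φ is false.
  f (successors {f}): φ is false.
For instance, at f:
  At f: Dia q is true, so not Dia q is false.
    At f: Dia q requires q at some successor in {f}.
      q holds at f, so Dia q is true at f.

No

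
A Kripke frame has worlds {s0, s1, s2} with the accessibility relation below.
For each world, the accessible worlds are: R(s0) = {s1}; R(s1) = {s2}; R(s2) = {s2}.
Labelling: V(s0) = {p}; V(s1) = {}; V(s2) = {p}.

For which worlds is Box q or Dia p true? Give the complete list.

Let φ = Box q or Dia p. Evaluate φ at each world:
  s0 (successors {s1}): φ is false.
  s1 (successors {s2}): φ is true.
  s2 (successors {s2}): φ is true.
For instance, at s1:
  At s1: Box q is false, Dia p is true, so Box q or Dia p is true.
    At s1: Box q requires q at every successor {s2}.
      q fails at s2, so Box q is false at s1.
    At s1: Dia p requires p at some successor in {s2}.
      p holds at s2, so Dia p is true at s1.
Satisfying worlds: {s1, s2}

s1, s2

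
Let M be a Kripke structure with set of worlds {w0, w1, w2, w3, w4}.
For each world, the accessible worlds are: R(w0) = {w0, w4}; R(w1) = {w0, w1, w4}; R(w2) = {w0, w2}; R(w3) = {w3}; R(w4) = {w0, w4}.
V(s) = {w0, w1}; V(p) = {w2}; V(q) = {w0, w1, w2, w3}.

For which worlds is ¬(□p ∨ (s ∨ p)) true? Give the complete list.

w3, w4

Let φ = ¬(□p ∨ (s ∨ p)). Evaluate φ at each world:
  w0 (successors {w0, w4}): φ is false.
  w1 (successors {w0, w1, w4}): φ is false.
  w2 (successors {w0, w2}): φ is false.
  w3 (successors {w3}): φ is true.
  w4 (successors {w0, w4}): φ is true.
For instance, at w1:
  At w1: □p ∨ (s ∨ p) is true, so ¬(□p ∨ (s ∨ p)) is false.
    At w1: □p is false, s ∨ p is true, so □p ∨ (s ∨ p) is true.
      At w1: □p requires p at every successor {w0, w1, w4}.
        p fails at w0, so □p is false at w1.
Satisfying worlds: {w3, w4}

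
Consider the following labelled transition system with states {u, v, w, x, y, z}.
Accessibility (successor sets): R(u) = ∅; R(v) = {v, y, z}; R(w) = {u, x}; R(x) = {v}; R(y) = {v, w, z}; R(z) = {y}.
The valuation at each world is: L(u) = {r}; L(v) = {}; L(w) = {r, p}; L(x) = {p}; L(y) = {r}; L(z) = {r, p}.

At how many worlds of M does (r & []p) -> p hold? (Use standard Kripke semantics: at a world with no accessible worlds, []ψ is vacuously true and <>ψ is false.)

5

Let φ = (r & []p) -> p. Evaluate φ at each world:
  u (successors ∅): φ is false.
  v (successors {v, y, z}): φ is true.
  w (successors {u, x}): φ is true.
  x (successors {v}): φ is true.
  y (successors {v, w, z}): φ is true.
  z (successors {y}): φ is true.
For instance, at y:
  At y: r & []p is false, p is false, so (r & []p) -> p is true.
    At y: r is true, []p is false, so r & []p is false.
      At y: []p requires p at every successor {v, w, z}.
        p fails at v, so []p is false at y.
Satisfying worlds: {v, w, x, y, z}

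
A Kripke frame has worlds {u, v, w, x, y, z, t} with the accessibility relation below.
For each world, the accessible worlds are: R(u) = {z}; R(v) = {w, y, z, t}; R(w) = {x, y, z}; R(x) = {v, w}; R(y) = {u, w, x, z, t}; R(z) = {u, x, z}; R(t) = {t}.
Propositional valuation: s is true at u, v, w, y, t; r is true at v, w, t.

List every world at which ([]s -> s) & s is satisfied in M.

Let φ = ([]s -> s) & s. Evaluate φ at each world:
  u (successors {z}): φ is true.
  v (successors {w, y, z, t}): φ is true.
  w (successors {x, y, z}): φ is true.
  x (successors {v, w}): φ is false.
  y (successors {u, w, x, z, t}): φ is true.
  z (successors {u, x, z}): φ is false.
  t (successors {t}): φ is true.
For instance, at t:
  At t: []s -> s is true, s is true, so ([]s -> s) & s is true.
    At t: []s is true, s is true, so []s -> s is true.
      At t: []s requires s at every successor {t}.
        At t: s is true.
      So []s is true at t.
Satisfying worlds: {u, v, w, y, t}

u, v, w, y, t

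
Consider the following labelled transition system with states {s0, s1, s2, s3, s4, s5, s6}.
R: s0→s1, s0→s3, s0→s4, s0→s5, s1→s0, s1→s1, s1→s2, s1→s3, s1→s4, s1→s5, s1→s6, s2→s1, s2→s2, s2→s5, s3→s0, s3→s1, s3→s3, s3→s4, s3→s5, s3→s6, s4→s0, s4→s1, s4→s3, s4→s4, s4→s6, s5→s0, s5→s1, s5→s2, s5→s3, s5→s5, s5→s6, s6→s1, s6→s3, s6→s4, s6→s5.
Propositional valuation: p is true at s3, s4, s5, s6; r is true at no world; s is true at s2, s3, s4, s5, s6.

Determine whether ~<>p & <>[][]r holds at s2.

No

Recall that []ψ holds at a world iff ψ holds at every accessible world, and <>ψ holds iff ψ holds at some accessible world.
At s2: ~<>p is false, <>[][]r is false, so ~<>p & <>[][]r is false.
  At s2: <>p is true, so ~<>p is false.
    At s2: <>p requires p at some successor in {s1, s2, s5}.
      p holds at s5, so <>p is true at s2.
  At s2: <>[][]r requires [][]r at some successor in {s1, s2, s5}.
    At s1: [][]r is false.
    At s2: [][]r is false.
    At s5: [][]r is false.
  So <>[][]r is false at s2.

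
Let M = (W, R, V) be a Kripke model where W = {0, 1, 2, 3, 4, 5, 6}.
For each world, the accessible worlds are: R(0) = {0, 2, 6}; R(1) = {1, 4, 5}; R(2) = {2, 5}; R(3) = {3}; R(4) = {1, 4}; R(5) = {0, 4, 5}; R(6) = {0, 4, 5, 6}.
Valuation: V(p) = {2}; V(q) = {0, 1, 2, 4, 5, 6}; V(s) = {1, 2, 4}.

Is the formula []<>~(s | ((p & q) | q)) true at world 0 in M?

At 0: []<>~(s | ((p & q) | q)) requires <>~(s | ((p & q) | q)) at every successor {0, 2, 6}.
  <>~(s | ((p & q) | q)) fails at 0, so []<>~(s | ((p & q) | q)) is false at 0.
    At 0: <>~(s | ((p & q) | q)) requires ~(s | ((p & q) | q)) at some successor in {0, 2, 6}.
      At 0: ~(s | ((p & q) | q)) is false.
      At 2: ~(s | ((p & q) | q)) is false.
      At 6: ~(s | ((p & q) | q)) is false.
    So <>~(s | ((p & q) | q)) is false at 0.

No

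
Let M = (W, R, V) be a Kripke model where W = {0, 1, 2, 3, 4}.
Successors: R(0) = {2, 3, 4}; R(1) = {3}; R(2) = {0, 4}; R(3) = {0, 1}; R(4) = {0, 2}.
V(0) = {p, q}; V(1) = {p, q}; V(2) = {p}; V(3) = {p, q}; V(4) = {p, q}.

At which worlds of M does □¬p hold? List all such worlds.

none

Let φ = □¬p. Evaluate φ at each world:
  0 (successors {2, 3, 4}): φ is false.
  1 (successors {3}): φ is false.
  2 (successors {0, 4}): φ is false.
  3 (successors {0, 1}): φ is false.
  4 (successors {0, 2}): φ is false.
For instance, at 3:
  At 3: □¬p requires ¬p at every successor {0, 1}.
    ¬p fails at 0, so □¬p is false at 3.
Satisfying worlds: none.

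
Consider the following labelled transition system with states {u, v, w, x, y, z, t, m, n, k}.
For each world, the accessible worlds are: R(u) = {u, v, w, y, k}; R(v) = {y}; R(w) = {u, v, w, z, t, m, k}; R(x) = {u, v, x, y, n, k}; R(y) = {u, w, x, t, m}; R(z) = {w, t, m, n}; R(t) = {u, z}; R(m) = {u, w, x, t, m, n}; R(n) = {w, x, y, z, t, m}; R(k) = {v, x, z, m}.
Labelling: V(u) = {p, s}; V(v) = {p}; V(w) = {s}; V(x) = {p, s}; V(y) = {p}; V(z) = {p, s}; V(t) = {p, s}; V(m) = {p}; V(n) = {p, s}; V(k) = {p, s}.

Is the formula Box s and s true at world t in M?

Yes

At t: Box s is true, s is true, so Box s and s is true.
  At t: Box s requires s at every successor {u, z}.
    At u: s is true.
    At z: s is true.
  So Box s is true at t.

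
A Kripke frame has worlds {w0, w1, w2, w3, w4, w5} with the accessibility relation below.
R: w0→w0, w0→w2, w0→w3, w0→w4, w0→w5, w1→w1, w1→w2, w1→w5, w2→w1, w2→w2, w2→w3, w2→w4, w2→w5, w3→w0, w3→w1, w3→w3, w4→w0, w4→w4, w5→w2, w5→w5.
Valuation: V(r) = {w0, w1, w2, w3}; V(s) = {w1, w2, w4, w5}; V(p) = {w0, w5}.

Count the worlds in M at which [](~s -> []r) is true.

Recall that []ψ holds at a world iff ψ holds at every accessible world, and <>ψ holds iff ψ holds at some accessible world.
Let φ = [](~s -> []r). Evaluate φ at each world:
  w0 (successors {w0, w2, w3, w4, w5}): φ is false.
  w1 (successors {w1, w2, w5}): φ is true.
  w2 (successors {w1, w2, w3, w4, w5}): φ is true.
  w3 (successors {w0, w1, w3}): φ is false.
  w4 (successors {w0, w4}): φ is false.
  w5 (successors {w2, w5}): φ is true.
For instance, at w4:
  At w4: [](~s -> []r) requires ~s -> []r at every successor {w0, w4}.
    ~s -> []r fails at w0, so [](~s -> []r) is false at w4.
      At w0: ~s is true, []r is false, so ~s -> []r is false.
Satisfying worlds: {w1, w2, w5}

3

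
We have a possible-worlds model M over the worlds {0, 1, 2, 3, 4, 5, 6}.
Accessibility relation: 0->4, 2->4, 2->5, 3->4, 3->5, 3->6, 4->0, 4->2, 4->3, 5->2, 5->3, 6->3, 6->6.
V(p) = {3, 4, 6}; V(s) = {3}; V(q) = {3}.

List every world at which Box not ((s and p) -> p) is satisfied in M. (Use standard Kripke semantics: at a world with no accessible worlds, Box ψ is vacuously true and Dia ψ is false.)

Let φ = Box not ((s and p) -> p). Evaluate φ at each world:
  0 (successors {4}): φ is false.
  1 (successors ∅): φ is true.
  2 (successors {4, 5}): φ is false.
  3 (successors {4, 5, 6}): φ is false.
  4 (successors {0, 2, 3}): φ is false.
  5 (successors {2, 3}): φ is false.
  6 (successors {3, 6}): φ is false.
For instance, at 4:
  At 4: Box not ((s and p) -> p) requires not ((s and p) -> p) at every successor {0, 2, 3}.
    not ((s and p) -> p) fails at 0, so Box not ((s and p) -> p) is false at 4.
Satisfying worlds: {1}

1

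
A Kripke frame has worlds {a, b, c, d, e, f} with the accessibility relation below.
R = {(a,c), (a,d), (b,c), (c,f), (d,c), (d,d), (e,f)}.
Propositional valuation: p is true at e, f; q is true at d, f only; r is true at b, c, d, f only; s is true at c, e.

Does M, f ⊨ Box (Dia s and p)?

Yes

At f: no accessible worlds, so Box (Dia s and p) holds vacuously.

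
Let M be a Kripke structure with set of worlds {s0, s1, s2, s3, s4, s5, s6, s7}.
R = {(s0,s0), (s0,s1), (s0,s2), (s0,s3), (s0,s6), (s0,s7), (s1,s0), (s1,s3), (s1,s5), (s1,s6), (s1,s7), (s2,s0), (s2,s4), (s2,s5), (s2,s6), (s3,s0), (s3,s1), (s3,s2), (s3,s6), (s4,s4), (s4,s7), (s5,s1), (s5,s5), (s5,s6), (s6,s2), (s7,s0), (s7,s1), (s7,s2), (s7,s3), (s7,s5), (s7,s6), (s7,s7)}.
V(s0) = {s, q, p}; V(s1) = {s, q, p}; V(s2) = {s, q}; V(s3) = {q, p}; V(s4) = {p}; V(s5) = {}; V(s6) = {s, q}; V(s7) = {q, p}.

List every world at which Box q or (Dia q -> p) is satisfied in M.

Let φ = Box q or (Dia q -> p). Evaluate φ at each world:
  s0 (successors {s0, s1, s2, s3, s6, s7}): φ is true.
  s1 (successors {s0, s3, s5, s6, s7}): φ is true.
  s2 (successors {s0, s4, s5, s6}): φ is false.
  s3 (successors {s0, s1, s2, s6}): φ is true.
  s4 (successors {s4, s7}): φ is true.
  s5 (successors {s1, s5, s6}): φ is false.
  s6 (successors {s2}): φ is true.
  s7 (successors {s0, s1, s2, s3, s5, s6, s7}): φ is true.
For instance, at s4:
  At s4: Box q is false, Dia q -> p is true, so Box q or (Dia q -> p) is true.
    At s4: Box q requires q at every successor {s4, s7}.
      q fails at s4, so Box q is false at s4.
    At s4: Dia q is true, p is true, so Dia q -> p is true.
      At s4: Dia q requires q at some successor in {s4, s7}.
        q holds at s7, so Dia q is true at s4.
Satisfying worlds: {s0, s1, s3, s4, s6, s7}

s0, s1, s3, s4, s6, s7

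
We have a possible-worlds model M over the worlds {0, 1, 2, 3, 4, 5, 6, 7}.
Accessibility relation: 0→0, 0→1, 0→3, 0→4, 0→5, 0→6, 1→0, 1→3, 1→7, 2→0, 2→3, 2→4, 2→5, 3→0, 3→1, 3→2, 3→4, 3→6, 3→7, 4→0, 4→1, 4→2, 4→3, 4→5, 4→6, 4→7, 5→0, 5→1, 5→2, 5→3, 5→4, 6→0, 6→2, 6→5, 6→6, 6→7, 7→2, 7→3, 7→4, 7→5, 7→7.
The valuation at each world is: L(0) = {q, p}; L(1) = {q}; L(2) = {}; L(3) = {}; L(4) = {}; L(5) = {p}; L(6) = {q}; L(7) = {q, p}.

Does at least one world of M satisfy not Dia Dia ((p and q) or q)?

No

Let φ = not Dia Dia ((p and q) or q). Evaluate φ at each world:
  0 (successors {0, 1, 3, 4, 5, 6}): φ is false.
  1 (successors {0, 3, 7}): φ is false.
  2 (successors {0, 3, 4, 5}): φ is false.
  3 (successors {0, 1, 2, 4, 6, 7}): φ is false.
  4 (successors {0, 1, 2, 3, 5, 6, 7}): φ is false.
  5 (successors {0, 1, 2, 3, 4}): φ is false.
  6 (successors {0, 2, 5, 6, 7}): φ is false.
  7 (successors {2, 3, 4, 5, 7}): φ is false.
For instance, at 2:
  At 2: Dia Dia ((p and q) or q) is true, so not Dia Dia ((p and q) or q) is false.
    At 2: Dia Dia ((p and q) or q) requires Dia ((p and q) or q) at some successor in {0, 3, 4, 5}.
      Dia ((p and q) or q) holds at 0, so Dia Dia ((p and q) or q) is true at 2.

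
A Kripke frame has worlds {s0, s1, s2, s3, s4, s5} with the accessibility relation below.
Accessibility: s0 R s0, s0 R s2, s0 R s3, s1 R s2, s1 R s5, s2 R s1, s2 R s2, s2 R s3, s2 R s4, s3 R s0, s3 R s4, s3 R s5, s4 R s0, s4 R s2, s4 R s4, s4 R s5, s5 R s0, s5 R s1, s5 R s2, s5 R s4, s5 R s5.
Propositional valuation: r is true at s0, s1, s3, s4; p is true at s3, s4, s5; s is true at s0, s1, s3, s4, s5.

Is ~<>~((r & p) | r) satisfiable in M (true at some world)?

Let φ = ~<>~((r & p) | r). Evaluate φ at each world:
  s0 (successors {s0, s2, s3}): φ is false.
  s1 (successors {s2, s5}): φ is false.
  s2 (successors {s1, s2, s3, s4}): φ is false.
  s3 (successors {s0, s4, s5}): φ is false.
  s4 (successors {s0, s2, s4, s5}): φ is false.
  s5 (successors {s0, s1, s2, s4, s5}): φ is false.
For instance, at s2:
  At s2: <>~((r & p) | r) is true, so ~<>~((r & p) | r) is false.
    At s2: <>~((r & p) | r) requires ~((r & p) | r) at some successor in {s1, s2, s3, s4}.
      ~((r & p) | r) holds at s2, so <>~((r & p) | r) is true at s2.

No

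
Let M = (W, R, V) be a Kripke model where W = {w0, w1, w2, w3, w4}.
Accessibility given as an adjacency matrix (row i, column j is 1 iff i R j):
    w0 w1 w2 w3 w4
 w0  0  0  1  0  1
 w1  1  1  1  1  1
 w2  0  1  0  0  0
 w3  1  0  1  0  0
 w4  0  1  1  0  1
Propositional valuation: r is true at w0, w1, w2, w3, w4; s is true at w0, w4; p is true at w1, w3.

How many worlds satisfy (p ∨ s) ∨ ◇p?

5

Recall that ◇ψ holds at a world iff ψ holds at some accessible world.
Let φ = (p ∨ s) ∨ ◇p. Evaluate φ at each world:
  w0 (successors {w2, w4}): φ is true.
  w1 (successors {w0, w1, w2, w3, w4}): φ is true.
  w2 (successors {w1}): φ is true.
  w3 (successors {w0, w2}): φ is true.
  w4 (successors {w1, w2, w4}): φ is true.
For instance, at w1:
  At w1: p ∨ s is true, ◇p is true, so (p ∨ s) ∨ ◇p is true.
    At w1: ◇p requires p at some successor in {w0, w1, w2, w3, w4}.
      p holds at w1, so ◇p is true at w1.
Satisfying worlds: {w0, w1, w2, w3, w4}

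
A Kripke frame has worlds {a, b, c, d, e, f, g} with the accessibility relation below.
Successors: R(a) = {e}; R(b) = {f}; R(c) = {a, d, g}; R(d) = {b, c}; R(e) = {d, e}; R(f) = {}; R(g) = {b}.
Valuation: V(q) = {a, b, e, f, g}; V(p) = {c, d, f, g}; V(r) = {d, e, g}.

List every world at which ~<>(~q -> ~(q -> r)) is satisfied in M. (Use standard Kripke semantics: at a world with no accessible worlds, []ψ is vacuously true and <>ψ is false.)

Let φ = ~<>(~q -> ~(q -> r)). Evaluate φ at each world:
  a (successors {e}): φ is false.
  b (successors {f}): φ is false.
  c (successors {a, d, g}): φ is false.
  d (successors {b, c}): φ is false.
  e (successors {d, e}): φ is false.
  f (successors ∅): φ is true.
  g (successors {b}): φ is false.
For instance, at a:
  At a: <>(~q -> ~(q -> r)) is true, so ~<>(~q -> ~(q -> r)) is false.
    At a: <>(~q -> ~(q -> r)) requires ~q -> ~(q -> r) at some successor in {e}.
      ~q -> ~(q -> r) holds at e, so <>(~q -> ~(q -> r)) is true at a.
Satisfying worlds: {f}

f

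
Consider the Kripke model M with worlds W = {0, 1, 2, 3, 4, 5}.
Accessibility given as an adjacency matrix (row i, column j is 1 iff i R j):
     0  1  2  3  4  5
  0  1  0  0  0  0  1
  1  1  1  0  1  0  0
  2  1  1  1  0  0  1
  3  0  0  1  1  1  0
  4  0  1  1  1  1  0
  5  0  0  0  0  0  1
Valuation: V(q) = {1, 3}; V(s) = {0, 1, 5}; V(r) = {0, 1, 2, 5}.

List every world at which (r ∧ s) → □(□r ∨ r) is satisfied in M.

0, 2, 3, 4, 5

Let φ = (r ∧ s) → □(□r ∨ r). Evaluate φ at each world:
  0 (successors {0, 5}): φ is true.
  1 (successors {0, 1, 3}): φ is false.
  2 (successors {0, 1, 2, 5}): φ is true.
  3 (successors {2, 3, 4}): φ is true.
  4 (successors {1, 2, 3, 4}): φ is true.
  5 (successors {5}): φ is true.
For instance, at 2:
  At 2: r ∧ s is false, □(□r ∨ r) is true, so (r ∧ s) → □(□r ∨ r) is true.
    At 2: □(□r ∨ r) requires □r ∨ r at every successor {0, 1, 2, 5}.
      At 0: □r ∨ r is true.
      At 1: □r ∨ r is true.
      At 2: □r ∨ r is true.
      At 5: □r ∨ r is true.
    So □(□r ∨ r) is true at 2.
Satisfying worlds: {0, 2, 3, 4, 5}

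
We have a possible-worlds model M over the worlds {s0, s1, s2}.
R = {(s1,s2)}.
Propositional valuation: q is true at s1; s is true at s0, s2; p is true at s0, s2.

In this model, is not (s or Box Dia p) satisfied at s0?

At s0: s or Box Dia p is true, so not (s or Box Dia p) is false.
  At s0: s is true, Box Dia p is true, so s or Box Dia p is true.
    At s0: no accessible worlds, so Box Dia p holds vacuously.

No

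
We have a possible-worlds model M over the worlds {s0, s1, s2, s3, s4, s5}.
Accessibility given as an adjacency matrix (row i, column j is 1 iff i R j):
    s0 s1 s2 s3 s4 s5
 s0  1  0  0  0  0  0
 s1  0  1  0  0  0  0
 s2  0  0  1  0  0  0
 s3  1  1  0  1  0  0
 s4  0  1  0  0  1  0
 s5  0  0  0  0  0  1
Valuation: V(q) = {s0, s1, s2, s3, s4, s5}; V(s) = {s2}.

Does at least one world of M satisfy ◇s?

Recall that ◇ψ holds at a world iff ψ holds at some accessible world.
Let φ = ◇s. Evaluate φ at each world:
  s0 (successors {s0}): φ is false.
  s1 (successors {s1}): φ is false.
  s2 (successors {s2}): φ is true.
  s3 (successors {s0, s1, s3}): φ is false.
  s4 (successors {s1, s4}): φ is false.
  s5 (successors {s5}): φ is false.
Detail at s2 (witness):
  At s2: ◇s requires s at some successor in {s2}.
    s holds at s2, so ◇s is true at s2.

Yes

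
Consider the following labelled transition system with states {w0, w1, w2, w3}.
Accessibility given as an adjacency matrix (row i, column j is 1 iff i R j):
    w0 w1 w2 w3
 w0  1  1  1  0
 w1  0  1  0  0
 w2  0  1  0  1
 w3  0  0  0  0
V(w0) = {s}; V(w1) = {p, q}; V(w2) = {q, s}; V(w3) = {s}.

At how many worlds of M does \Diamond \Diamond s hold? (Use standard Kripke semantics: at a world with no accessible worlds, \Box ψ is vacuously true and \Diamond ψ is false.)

1

Let φ = \Diamond \Diamond s. Evaluate φ at each world:
  w0 (successors {w0, w1, w2}): φ is true.
  w1 (successors {w1}): φ is false.
  w2 (successors {w1, w3}): φ is false.
  w3 (successors ∅): φ is false.
For instance, at w1:
  At w1: \Diamond \Diamond s requires \Diamond s at some successor in {w1}.
    At w1: \Diamond s is false.
  So \Diamond \Diamond s is false at w1.
Satisfying worlds: {w0}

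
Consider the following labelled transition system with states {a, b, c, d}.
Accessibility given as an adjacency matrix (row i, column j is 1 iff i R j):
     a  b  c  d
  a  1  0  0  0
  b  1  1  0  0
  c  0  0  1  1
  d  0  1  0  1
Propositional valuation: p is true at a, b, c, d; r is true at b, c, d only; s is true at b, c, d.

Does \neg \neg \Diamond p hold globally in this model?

Yes

Let φ = \neg \neg \Diamond p. Evaluate φ at each world:
  a (successors {a}): φ is true.
  b (successors {a, b}): φ is true.
  c (successors {c, d}): φ is true.
  d (successors {b, d}): φ is true.
For instance, at b:
  At b: \neg \Diamond p is false, so \neg \neg \Diamond p is true.
    At b: \Diamond p is true, so \neg \Diamond p is false.
      At b: \Diamond p requires p at some successor in {a, b}.
        p holds at a, so \Diamond p is true at b.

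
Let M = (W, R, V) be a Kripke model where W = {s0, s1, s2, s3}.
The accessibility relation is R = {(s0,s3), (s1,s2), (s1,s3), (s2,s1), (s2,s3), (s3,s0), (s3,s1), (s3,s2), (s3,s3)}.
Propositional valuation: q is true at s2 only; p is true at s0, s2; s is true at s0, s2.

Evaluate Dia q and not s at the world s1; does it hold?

Yes

At s1: Dia q is true, not s is true, so Dia q and not s is true.
  At s1: Dia q requires q at some successor in {s2, s3}.
    q holds at s2, so Dia q is true at s1.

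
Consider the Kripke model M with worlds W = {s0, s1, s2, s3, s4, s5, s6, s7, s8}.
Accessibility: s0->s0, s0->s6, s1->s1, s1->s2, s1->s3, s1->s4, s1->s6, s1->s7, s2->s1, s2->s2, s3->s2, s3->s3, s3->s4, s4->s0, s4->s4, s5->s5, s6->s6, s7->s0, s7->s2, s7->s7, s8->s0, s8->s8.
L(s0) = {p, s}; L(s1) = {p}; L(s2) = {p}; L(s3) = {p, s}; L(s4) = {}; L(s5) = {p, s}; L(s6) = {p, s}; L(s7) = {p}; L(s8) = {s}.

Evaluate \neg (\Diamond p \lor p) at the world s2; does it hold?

No

At s2: \Diamond p \lor p is true, so \neg (\Diamond p \lor p) is false.
  At s2: \Diamond p is true, p is true, so \Diamond p \lor p is true.
    At s2: \Diamond p requires p at some successor in {s1, s2}.
      p holds at s1, so \Diamond p is true at s2.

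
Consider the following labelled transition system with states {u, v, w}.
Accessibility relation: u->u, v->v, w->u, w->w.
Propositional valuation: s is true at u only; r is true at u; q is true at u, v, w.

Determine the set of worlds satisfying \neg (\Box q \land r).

v, w

Recall that \Box ψ holds at a world iff ψ holds at every accessible world, and \Diamond ψ holds iff ψ holds at some accessible world.
Let φ = \neg (\Box q \land r). Evaluate φ at each world:
  u (successors {u}): φ is false.
  v (successors {v}): φ is true.
  w (successors {u, w}): φ is true.
For instance, at w:
  At w: \Box q \land r is false, so \neg (\Box q \land r) is true.
    At w: \Box q is true, r is false, so \Box q \land r is false.
      At w: \Box q requires q at every successor {u, w}.
        At u: q is true.
        At w: q is true.
      So \Box q is true at w.
Satisfying worlds: {v, w}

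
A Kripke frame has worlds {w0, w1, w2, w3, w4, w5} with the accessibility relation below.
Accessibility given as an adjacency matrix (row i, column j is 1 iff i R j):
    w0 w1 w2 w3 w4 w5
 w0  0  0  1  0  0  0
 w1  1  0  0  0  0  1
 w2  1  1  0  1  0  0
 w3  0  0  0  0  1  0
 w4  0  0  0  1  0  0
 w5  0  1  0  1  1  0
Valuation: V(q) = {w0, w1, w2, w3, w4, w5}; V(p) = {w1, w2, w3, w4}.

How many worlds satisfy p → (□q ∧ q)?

6

Let φ = p → (□q ∧ q). Evaluate φ at each world:
  w0 (successors {w2}): φ is true.
  w1 (successors {w0, w5}): φ is true.
  w2 (successors {w0, w1, w3}): φ is true.
  w3 (successors {w4}): φ is true.
  w4 (successors {w3}): φ is true.
  w5 (successors {w1, w3, w4}): φ is true.
For instance, at w0:
  At w0: p is false, □q ∧ q is true, so p → (□q ∧ q) is true.
    At w0: □q is true, q is true, so □q ∧ q is true.
      At w0: □q requires q at every successor {w2}.
        At w2: q is true.
      So □q is true at w0.
Satisfying worlds: {w0, w1, w2, w3, w4, w5}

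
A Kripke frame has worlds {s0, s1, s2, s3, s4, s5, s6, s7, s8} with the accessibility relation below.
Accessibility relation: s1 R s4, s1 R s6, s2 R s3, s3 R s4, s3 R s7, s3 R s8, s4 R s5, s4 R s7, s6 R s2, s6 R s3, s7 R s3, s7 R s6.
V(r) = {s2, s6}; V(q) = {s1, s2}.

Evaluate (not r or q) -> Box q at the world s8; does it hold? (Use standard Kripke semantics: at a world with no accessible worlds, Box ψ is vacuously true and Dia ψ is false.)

Yes

At s8: not r or q is true, Box q is true, so (not r or q) -> Box q is true.
  At s8: no accessible worlds, so Box q holds vacuously.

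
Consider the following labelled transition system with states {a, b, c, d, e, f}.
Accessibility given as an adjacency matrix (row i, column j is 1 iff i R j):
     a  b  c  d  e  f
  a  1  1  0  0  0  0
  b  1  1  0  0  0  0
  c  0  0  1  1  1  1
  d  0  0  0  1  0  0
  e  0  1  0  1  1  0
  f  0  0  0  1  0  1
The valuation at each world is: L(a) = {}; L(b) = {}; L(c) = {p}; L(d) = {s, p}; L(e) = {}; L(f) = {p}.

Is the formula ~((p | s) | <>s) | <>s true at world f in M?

Yes

Recall that <>ψ holds at a world iff ψ holds at some accessible world.
At f: ~((p | s) | <>s) is false, <>s is true, so ~((p | s) | <>s) | <>s is true.
  At f: (p | s) | <>s is true, so ~((p | s) | <>s) is false.
    At f: p | s is true, <>s is true, so (p | s) | <>s is true.
      At f: <>s requires s at some successor in {d, f}.
        s holds at d, so <>s is true at f.
  At f: <>s requires s at some successor in {d, f}.
    s holds at d, so <>s is true at f.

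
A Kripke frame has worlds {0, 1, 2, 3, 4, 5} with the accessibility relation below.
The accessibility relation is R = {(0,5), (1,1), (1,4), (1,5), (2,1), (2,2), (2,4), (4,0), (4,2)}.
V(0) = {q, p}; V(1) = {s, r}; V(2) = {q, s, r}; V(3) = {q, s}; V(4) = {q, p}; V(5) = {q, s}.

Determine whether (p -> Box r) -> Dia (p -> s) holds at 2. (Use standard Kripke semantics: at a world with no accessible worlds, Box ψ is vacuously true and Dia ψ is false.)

At 2: p -> Box r is true, Dia (p -> s) is true, so (p -> Box r) -> Dia (p -> s) is true.
  At 2: p is false, Box r is false, so p -> Box r is true.
    At 2: Box r requires r at every successor {1, 2, 4}.
      r fails at 4, so Box r is false at 2.
  At 2: Dia (p -> s) requires p -> s at some successor in {1, 2, 4}.
    p -> s holds at 1, so Dia (p -> s) is true at 2.

Yes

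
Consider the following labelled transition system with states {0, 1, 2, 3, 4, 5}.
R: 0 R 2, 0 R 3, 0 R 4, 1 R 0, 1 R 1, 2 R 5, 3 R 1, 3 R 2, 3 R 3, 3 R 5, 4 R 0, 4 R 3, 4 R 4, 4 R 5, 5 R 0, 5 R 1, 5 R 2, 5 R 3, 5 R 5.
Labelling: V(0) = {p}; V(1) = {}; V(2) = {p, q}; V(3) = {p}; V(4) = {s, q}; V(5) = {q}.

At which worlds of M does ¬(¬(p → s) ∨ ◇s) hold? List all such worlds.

Let φ = ¬(¬(p → s) ∨ ◇s). Evaluate φ at each world:
  0 (successors {2, 3, 4}): φ is false.
  1 (successors {0, 1}): φ is true.
  2 (successors {5}): φ is false.
  3 (successors {1, 2, 3, 5}): φ is false.
  4 (successors {0, 3, 4, 5}): φ is false.
  5 (successors {0, 1, 2, 3, 5}): φ is true.
For instance, at 2:
  At 2: ¬(p → s) ∨ ◇s is true, so ¬(¬(p → s) ∨ ◇s) is false.
    At 2: ¬(p → s) is true, ◇s is false, so ¬(p → s) ∨ ◇s is true.
      At 2: ◇s requires s at some successor in {5}.
        At 5: s is false.
      So ◇s is false at 2.
Satisfying worlds: {1, 5}

1, 5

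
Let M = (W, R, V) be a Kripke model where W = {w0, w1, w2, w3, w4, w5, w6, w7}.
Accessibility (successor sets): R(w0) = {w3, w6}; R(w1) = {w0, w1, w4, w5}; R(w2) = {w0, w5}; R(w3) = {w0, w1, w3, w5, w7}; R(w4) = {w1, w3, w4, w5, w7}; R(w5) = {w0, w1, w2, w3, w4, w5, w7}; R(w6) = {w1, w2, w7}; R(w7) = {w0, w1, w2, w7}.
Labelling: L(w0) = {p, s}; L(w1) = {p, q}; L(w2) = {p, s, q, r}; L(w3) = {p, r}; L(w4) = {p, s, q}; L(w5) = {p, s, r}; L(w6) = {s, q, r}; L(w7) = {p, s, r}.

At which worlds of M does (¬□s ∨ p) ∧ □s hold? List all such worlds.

Let φ = (¬□s ∨ p) ∧ □s. Evaluate φ at each world:
  w0 (successors {w3, w6}): φ is false.
  w1 (successors {w0, w1, w4, w5}): φ is false.
  w2 (successors {w0, w5}): φ is true.
  w3 (successors {w0, w1, w3, w5, w7}): φ is false.
  w4 (successors {w1, w3, w4, w5, w7}): φ is false.
  w5 (successors {w0, w1, w2, w3, w4, w5, w7}): φ is false.
  w6 (successors {w1, w2, w7}): φ is false.
  w7 (successors {w0, w1, w2, w7}): φ is false.
For instance, at w6:
  At w6: ¬□s ∨ p is true, □s is false, so (¬□s ∨ p) ∧ □s is false.
    At w6: ¬□s is true, p is false, so ¬□s ∨ p is true.
      At w6: □s is false, so ¬□s is true.
    At w6: □s requires s at every successor {w1, w2, w7}.
      s fails at w1, so □s is false at w6.
Satisfying worlds: {w2}

w2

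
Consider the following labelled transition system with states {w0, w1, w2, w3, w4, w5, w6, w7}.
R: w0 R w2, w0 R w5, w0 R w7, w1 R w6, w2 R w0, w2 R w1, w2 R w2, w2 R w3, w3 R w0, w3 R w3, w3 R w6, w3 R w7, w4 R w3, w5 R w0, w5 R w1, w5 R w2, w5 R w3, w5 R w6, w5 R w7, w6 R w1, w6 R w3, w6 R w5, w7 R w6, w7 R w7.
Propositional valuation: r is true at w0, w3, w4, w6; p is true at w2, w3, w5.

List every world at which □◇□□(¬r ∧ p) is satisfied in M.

none

Let φ = □◇□□(¬r ∧ p). Evaluate φ at each world:
  w0 (successors {w2, w5, w7}): φ is false.
  w1 (successors {w6}): φ is false.
  w2 (successors {w0, w1, w2, w3}): φ is false.
  w3 (successors {w0, w3, w6, w7}): φ is false.
  w4 (successors {w3}): φ is false.
  w5 (successors {w0, w1, w2, w3, w6, w7}): φ is false.
  w6 (successors {w1, w3, w5}): φ is false.
  w7 (successors {w6, w7}): φ is false.
For instance, at w4:
  At w4: □◇□□(¬r ∧ p) requires ◇□□(¬r ∧ p) at every successor {w3}.
    ◇□□(¬r ∧ p) fails at w3, so □◇□□(¬r ∧ p) is false at w4.
      At w3: ◇□□(¬r ∧ p) requires □□(¬r ∧ p) at some successor in {w0, w3, w6, w7}.
        At w0: □□(¬r ∧ p) is false.
        At w3: □□(¬r ∧ p) is false.
        At w6: □□(¬r ∧ p) is false.
        At w7: □□(¬r ∧ p) is false.
      So ◇□□(¬r ∧ p) is false at w3.
Satisfying worlds: none.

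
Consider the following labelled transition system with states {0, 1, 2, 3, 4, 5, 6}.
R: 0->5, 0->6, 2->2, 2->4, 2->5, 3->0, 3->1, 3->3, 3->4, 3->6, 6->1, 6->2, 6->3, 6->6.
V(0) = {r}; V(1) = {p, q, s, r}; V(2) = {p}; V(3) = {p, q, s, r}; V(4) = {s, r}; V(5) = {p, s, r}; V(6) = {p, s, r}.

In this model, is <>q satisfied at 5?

No

At 5: no accessible worlds, so <>q is false.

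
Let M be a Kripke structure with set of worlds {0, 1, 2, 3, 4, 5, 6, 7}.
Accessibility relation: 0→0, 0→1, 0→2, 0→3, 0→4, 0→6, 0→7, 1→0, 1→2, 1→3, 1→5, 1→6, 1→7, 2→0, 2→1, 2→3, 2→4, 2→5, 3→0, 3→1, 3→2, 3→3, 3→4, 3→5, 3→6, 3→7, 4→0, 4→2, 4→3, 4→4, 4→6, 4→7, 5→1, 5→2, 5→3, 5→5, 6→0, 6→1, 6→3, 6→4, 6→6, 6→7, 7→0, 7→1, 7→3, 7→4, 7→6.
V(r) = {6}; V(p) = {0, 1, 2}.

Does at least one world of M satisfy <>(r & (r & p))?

Recall that <>ψ holds at a world iff ψ holds at some accessible world.
Let φ = <>(r & (r & p)). Evaluate φ at each world:
  0 (successors {0, 1, 2, 3, 4, 6, 7}): φ is false.
  1 (successors {0, 2, 3, 5, 6, 7}): φ is false.
  2 (successors {0, 1, 3, 4, 5}): φ is false.
  3 (successors {0, 1, 2, 3, 4, 5, 6, 7}): φ is false.
  4 (successors {0, 2, 3, 4, 6, 7}): φ is false.
  5 (successors {1, 2, 3, 5}): φ is false.
  6 (successors {0, 1, 3, 4, 6, 7}): φ is false.
  7 (successors {0, 1, 3, 4, 6}): φ is false.
For instance, at 0:
  At 0: <>(r & (r & p)) requires r & (r & p) at some successor in {0, 1, 2, 3, 4, 6, 7}.
    At 0: r & (r & p) is false.
    At 1: r & (r & p) is false.
    At 2: r & (r & p) is false.
    At 3: r & (r & p) is false.
    At 4: r & (r & p) is false.
    At 6: r & (r & p) is false.
    At 7: r & (r & p) is false.
  So <>(r & (r & p)) is false at 0.

No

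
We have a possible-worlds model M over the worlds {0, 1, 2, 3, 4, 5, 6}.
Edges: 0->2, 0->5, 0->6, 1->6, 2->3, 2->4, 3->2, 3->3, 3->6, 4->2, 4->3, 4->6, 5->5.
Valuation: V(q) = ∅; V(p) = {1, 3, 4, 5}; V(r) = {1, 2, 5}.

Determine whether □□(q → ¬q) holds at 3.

Yes

At 3: □□(q → ¬q) requires □(q → ¬q) at every successor {2, 3, 6}.
    At 2: □(q → ¬q) requires q → ¬q at every successor {3, 4}.
      At 3: q → ¬q is true.
      At 4: q → ¬q is true.
    So □(q → ¬q) is true at 2.
    At 3: □(q → ¬q) requires q → ¬q at every successor {2, 3, 6}.
      At 2: q → ¬q is true.
      At 3: q → ¬q is true.
      At 6: q → ¬q is true.
    So □(q → ¬q) is true at 3.
    At 6: no accessible worlds, so □(q → ¬q) holds vacuously.
So □□(q → ¬q) is true at 3.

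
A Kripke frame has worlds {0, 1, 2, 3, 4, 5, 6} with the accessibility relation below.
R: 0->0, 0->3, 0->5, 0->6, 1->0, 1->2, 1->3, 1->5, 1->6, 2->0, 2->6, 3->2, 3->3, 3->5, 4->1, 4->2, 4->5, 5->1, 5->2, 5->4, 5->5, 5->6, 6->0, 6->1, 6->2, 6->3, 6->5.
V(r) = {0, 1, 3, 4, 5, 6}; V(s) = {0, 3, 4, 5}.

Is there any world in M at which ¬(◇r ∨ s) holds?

Let φ = ¬(◇r ∨ s). Evaluate φ at each world:
  0 (successors {0, 3, 5, 6}): φ is false.
  1 (successors {0, 2, 3, 5, 6}): φ is false.
  2 (successors {0, 6}): φ is false.
  3 (successors {2, 3, 5}): φ is false.
  4 (successors {1, 2, 5}): φ is false.
  5 (successors {1, 2, 4, 5, 6}): φ is false.
  6 (successors {0, 1, 2, 3, 5}): φ is false.
For instance, at 2:
  At 2: ◇r ∨ s is true, so ¬(◇r ∨ s) is false.
    At 2: ◇r is true, s is false, so ◇r ∨ s is true.
      At 2: ◇r requires r at some successor in {0, 6}.
        r holds at 0, so ◇r is true at 2.

No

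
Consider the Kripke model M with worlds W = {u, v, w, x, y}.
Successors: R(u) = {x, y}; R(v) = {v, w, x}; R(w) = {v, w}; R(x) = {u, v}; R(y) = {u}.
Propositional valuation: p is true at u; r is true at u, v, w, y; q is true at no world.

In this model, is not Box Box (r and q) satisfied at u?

Yes

Recall that Box ψ holds at a world iff ψ holds at every accessible world, and Dia ψ holds iff ψ holds at some accessible world.
At u: Box Box (r and q) is false, so not Box Box (r and q) is true.
  At u: Box Box (r and q) requires Box (r and q) at every successor {x, y}.
    Box (r and q) fails at x, so Box Box (r and q) is false at u.
      At x: Box (r and q) requires r and q at every successor {u, v}.
        r and q fails at u, so Box (r and q) is false at x.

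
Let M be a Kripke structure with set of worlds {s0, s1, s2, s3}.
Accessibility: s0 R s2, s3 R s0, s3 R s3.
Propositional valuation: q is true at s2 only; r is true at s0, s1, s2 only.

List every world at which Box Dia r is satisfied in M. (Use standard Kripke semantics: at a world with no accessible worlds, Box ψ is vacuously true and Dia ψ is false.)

s1, s2, s3

Let φ = Box Dia r. Evaluate φ at each world:
  s0 (successors {s2}): φ is false.
  s1 (successors ∅): φ is true.
  s2 (successors ∅): φ is true.
  s3 (successors {s0, s3}): φ is true.
For instance, at s3:
  At s3: Box Dia r requires Dia r at every successor {s0, s3}.
      At s0: Dia r requires r at some successor in {s2}.
        r holds at s2, so Dia r is true at s0.
      At s3: Dia r requires r at some successor in {s0, s3}.
        r holds at s0, so Dia r is true at s3.
  So Box Dia r is true at s3.
Satisfying worlds: {s1, s2, s3}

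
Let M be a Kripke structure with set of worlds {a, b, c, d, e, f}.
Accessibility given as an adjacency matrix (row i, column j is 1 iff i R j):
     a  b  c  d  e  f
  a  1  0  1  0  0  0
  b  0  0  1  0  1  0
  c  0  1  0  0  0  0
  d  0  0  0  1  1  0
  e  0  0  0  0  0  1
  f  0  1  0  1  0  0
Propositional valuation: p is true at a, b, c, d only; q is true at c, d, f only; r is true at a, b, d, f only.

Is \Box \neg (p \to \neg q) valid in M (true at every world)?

No

Let φ = \Box \neg (p \to \neg q). Evaluate φ at each world:
  a (successors {a, c}): φ is false.
  b (successors {c, e}): φ is false.
  c (successors {b}): φ is false.
  d (successors {d, e}): φ is false.
  e (successors {f}): φ is false.
  f (successors {b, d}): φ is false.
Detail at a (counterexample):
  At a: \Box \neg (p \to \neg q) requires \neg (p \to \neg q) at every successor {a, c}.
    \neg (p \to \neg q) fails at a, so \Box \neg (p \to \neg q) is false at a.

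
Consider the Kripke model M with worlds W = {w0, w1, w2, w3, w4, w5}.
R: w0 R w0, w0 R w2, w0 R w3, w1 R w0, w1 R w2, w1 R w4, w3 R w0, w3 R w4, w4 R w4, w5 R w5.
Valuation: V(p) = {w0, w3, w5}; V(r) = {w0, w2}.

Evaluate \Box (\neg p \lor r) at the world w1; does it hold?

Yes

Recall that \Box ψ holds at a world iff ψ holds at every accessible world, and \Diamond ψ holds iff ψ holds at some accessible world.
At w1: \Box (\neg p \lor r) requires \neg p \lor r at every successor {w0, w2, w4}.
  At w0: \neg p \lor r is true.
  At w2: \neg p \lor r is true.
  At w4: \neg p \lor r is true.
So \Box (\neg p \lor r) is true at w1.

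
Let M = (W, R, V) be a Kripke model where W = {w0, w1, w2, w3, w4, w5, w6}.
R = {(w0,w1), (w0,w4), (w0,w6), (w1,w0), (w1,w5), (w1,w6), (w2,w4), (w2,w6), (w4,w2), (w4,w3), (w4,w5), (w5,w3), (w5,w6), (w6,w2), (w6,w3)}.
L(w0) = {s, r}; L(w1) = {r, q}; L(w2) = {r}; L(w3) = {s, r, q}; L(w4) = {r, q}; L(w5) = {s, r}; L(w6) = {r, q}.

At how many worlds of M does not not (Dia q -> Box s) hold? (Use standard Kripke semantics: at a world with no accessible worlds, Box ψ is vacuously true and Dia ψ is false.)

1

Recall that Box ψ holds at a world iff ψ holds at every accessible world, and Dia ψ holds iff ψ holds at some accessible world.
Let φ = not not (Dia q -> Box s). Evaluate φ at each world:
  w0 (successors {w1, w4, w6}): φ is false.
  w1 (successors {w0, w5, w6}): φ is false.
  w2 (successors {w4, w6}): φ is false.
  w3 (successors ∅): φ is true.
  w4 (successors {w2, w3, w5}): φ is false.
  w5 (successors {w3, w6}): φ is false.
  w6 (successors {w2, w3}): φ is false.
For instance, at w2:
  At w2: not (Dia q -> Box s) is true, so not not (Dia q -> Box s) is false.
    At w2: Dia q -> Box s is false, so not (Dia q -> Box s) is true.
      At w2: Dia q is true, Box s is false, so Dia q -> Box s is false.
Satisfying worlds: {w3}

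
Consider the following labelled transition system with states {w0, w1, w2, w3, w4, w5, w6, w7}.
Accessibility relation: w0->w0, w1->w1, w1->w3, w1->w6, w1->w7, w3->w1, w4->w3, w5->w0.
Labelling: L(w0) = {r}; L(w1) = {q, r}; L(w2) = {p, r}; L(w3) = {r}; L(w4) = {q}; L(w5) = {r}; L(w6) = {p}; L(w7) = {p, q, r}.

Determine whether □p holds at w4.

At w4: □p requires p at every successor {w3}.
  p fails at w3, so □p is false at w4.

No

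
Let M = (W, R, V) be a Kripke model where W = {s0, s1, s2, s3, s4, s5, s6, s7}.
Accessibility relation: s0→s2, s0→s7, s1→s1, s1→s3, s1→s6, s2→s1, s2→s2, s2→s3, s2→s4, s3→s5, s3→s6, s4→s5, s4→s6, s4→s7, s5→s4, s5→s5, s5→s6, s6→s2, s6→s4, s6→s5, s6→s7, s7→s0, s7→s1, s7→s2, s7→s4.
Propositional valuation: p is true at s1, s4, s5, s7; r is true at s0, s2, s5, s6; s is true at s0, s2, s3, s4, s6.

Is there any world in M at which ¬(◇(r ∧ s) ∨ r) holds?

Let φ = ¬(◇(r ∧ s) ∨ r). Evaluate φ at each world:
  s0 (successors {s2, s7}): φ is false.
  s1 (successors {s1, s3, s6}): φ is false.
  s2 (successors {s1, s2, s3, s4}): φ is false.
  s3 (successors {s5, s6}): φ is false.
  s4 (successors {s5, s6, s7}): φ is false.
  s5 (successors {s4, s5, s6}): φ is false.
  s6 (successors {s2, s4, s5, s7}): φ is false.
  s7 (successors {s0, s1, s2, s4}): φ is false.
For instance, at s7:
  At s7: ◇(r ∧ s) ∨ r is true, so ¬(◇(r ∧ s) ∨ r) is false.
    At s7: ◇(r ∧ s) is true, r is false, so ◇(r ∧ s) ∨ r is true.
      At s7: ◇(r ∧ s) requires r ∧ s at some successor in {s0, s1, s2, s4}.
        r ∧ s holds at s0, so ◇(r ∧ s) is true at s7.

No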